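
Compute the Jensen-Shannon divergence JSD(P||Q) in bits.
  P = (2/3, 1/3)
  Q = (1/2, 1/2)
0.0207 bits

Jensen-Shannon divergence is:
JSD(P||Q) = 0.5 × D_KL(P||M) + 0.5 × D_KL(Q||M)
where M = 0.5 × (P + Q) is the mixture distribution.

M = 0.5 × (2/3, 1/3) + 0.5 × (1/2, 1/2) = (7/12, 5/12)

D_KL(P||M) = 0.0211 bits
D_KL(Q||M) = 0.0203 bits

JSD(P||Q) = 0.5 × 0.0211 + 0.5 × 0.0203 = 0.0207 bits

Unlike KL divergence, JSD is symmetric and bounded: 0 ≤ JSD ≤ log(2).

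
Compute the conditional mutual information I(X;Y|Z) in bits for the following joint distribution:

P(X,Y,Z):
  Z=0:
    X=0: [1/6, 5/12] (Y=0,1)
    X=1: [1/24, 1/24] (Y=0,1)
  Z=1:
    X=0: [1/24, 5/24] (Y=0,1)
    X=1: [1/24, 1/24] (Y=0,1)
0.0351 bits

Conditional mutual information: I(X;Y|Z) = H(X|Z) + H(Y|Z) - H(X,Y|Z)

H(Z) = 0.9183
H(X,Z) = 1.5511 → H(X|Z) = 0.6328
H(Y,Z) = 1.7861 → H(Y|Z) = 0.8678
H(X,Y,Z) = 2.3838 → H(X,Y|Z) = 1.4655

I(X;Y|Z) = 0.6328 + 0.8678 - 1.4655 = 0.0351 bits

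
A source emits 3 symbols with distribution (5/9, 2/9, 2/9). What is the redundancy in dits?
0.0450 dits

Redundancy measures how far a source is from maximum entropy:
R = H_max - H(X)

Maximum entropy for 3 symbols: H_max = log_10(3) = 0.4771 dits
Actual entropy: H(X) = 0.4321 dits
Redundancy: R = 0.4771 - 0.4321 = 0.0450 dits

This redundancy represents potential for compression: the source could be compressed by 0.0450 dits per symbol.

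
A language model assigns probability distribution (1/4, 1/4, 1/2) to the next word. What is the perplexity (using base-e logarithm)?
2.8284

Perplexity is e^H (or exp(H) for natural log).

First, H = -Σ p log p = 1.0397 nats
Perplexity = e^1.0397 = 2.8284

Interpretation: The model's uncertainty is equivalent to choosing uniformly among 2.8 options.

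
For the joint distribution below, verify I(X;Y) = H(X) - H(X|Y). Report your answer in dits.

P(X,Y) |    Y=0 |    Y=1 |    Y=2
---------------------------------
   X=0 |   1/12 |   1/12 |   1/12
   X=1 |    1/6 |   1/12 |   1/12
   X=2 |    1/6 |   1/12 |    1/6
I(X;Y) = 0.0073 dits

Mutual information has multiple equivalent forms:
- I(X;Y) = H(X) - H(X|Y)
- I(X;Y) = H(Y) - H(Y|X)
- I(X;Y) = H(X) + H(Y) - H(X,Y)

Computing all quantities:
H(X) = 0.4680, H(Y) = 0.4680, H(X,Y) = 0.9287
H(X|Y) = 0.4607, H(Y|X) = 0.4607

Verification:
H(X) - H(X|Y) = 0.4680 - 0.4607 = 0.0073
H(Y) - H(Y|X) = 0.4680 - 0.4607 = 0.0073
H(X) + H(Y) - H(X,Y) = 0.4680 + 0.4680 - 0.9287 = 0.0073

All forms give I(X;Y) = 0.0073 dits. ✓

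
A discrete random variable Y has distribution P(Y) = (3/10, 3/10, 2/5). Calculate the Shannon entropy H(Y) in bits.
1.5710 bits

Shannon entropy is H(X) = -Σ p(x) log p(x).

For P = (3/10, 3/10, 2/5):
H = -3/10 × log_2(3/10) -3/10 × log_2(3/10) -2/5 × log_2(2/5)
H = 1.5710 bits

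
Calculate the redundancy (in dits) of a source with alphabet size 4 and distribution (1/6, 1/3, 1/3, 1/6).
0.0246 dits

Redundancy measures how far a source is from maximum entropy:
R = H_max - H(X)

Maximum entropy for 4 symbols: H_max = log_10(4) = 0.6021 dits
Actual entropy: H(X) = 0.5775 dits
Redundancy: R = 0.6021 - 0.5775 = 0.0246 dits

This redundancy represents potential for compression: the source could be compressed by 0.0246 dits per symbol.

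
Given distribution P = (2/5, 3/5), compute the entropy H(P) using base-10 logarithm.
0.2923 dits

Shannon entropy is H(X) = -Σ p(x) log p(x).

For P = (2/5, 3/5):
H = -2/5 × log_10(2/5) -3/5 × log_10(3/5)
H = 0.2923 dits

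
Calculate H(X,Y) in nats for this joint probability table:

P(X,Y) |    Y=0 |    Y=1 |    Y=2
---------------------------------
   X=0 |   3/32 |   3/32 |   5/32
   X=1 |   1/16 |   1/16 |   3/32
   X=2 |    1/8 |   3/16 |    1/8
2.1361 nats

Joint entropy is H(X,Y) = -Σ_{x,y} p(x,y) log p(x,y).

Summing over all non-zero entries:
H(X,Y) = -[3/32·log_e(3/32) + 3/32·log_e(3/32) + 5/32·log_e(5/32) + 1/16·log_e(1/16) + 1/16·log_e(1/16) + 3/32·log_e(3/32) + 1/8·log_e(1/8) + 3/16·log_e(3/16) + 1/8·log_e(1/8)]
H(X,Y) = 2.1361 nats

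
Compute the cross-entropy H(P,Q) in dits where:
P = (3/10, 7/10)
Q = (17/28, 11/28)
0.3490 dits

Cross-entropy: H(P,Q) = -Σ p(x) log q(x)

Alternatively: H(P,Q) = H(P) + D_KL(P||Q)
H(P) = 0.2653 dits
D_KL(P||Q) = 0.0838 dits

H(P,Q) = 0.2653 + 0.0838 = 0.3490 dits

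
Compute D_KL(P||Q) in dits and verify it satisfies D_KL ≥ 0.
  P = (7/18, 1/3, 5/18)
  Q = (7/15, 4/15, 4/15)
0.0064 dits

KL divergence satisfies the Gibbs inequality: D_KL(P||Q) ≥ 0 for all distributions P, Q.

D_KL(P||Q) = Σ p(x) log(p(x)/q(x))
Term by term:
  x=0: 7/18 × log_10[(7/18)/(7/15)] = -0.0308
  x=1: 1/3 × log_10[(1/3)/(4/15)] = 0.0323
  x=2: 5/18 × log_10[(5/18)/(4/15)] = 0.0049
D_KL(P||Q) = 0.0064 dits

D_KL(P||Q) = 0.0064 ≥ 0 ✓

This non-negativity is a fundamental property: relative entropy cannot be negative because it measures how different Q is from P.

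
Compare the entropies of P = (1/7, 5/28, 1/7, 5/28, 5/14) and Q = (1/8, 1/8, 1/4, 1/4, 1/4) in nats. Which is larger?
Q

Computing entropies in nats:
H(P) = 1.5390
H(Q) = 1.5596

Distribution Q has higher entropy.

Intuition: The distribution closer to uniform (more spread out) has higher entropy.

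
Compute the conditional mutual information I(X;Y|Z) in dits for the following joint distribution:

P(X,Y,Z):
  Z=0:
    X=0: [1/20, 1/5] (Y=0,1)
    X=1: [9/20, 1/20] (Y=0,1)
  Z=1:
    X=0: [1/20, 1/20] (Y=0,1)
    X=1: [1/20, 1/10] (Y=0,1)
0.0839 dits

Conditional mutual information: I(X;Y|Z) = H(X|Z) + H(Y|Z) - H(X,Y|Z)

H(Z) = 0.2442
H(X,Z) = 0.5246 → H(X|Z) = 0.2804
H(Y,Z) = 0.5246 → H(Y|Z) = 0.2804
H(X,Y,Z) = 0.7211 → H(X,Y|Z) = 0.4769

I(X;Y|Z) = 0.2804 + 0.2804 - 0.4769 = 0.0839 dits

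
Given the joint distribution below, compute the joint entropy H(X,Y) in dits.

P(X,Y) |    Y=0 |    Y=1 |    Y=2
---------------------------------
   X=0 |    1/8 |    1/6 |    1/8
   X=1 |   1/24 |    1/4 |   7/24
0.7196 dits

Joint entropy is H(X,Y) = -Σ_{x,y} p(x,y) log p(x,y).

Summing over all non-zero entries:
H(X,Y) = -[1/8·log_10(1/8) + 1/6·log_10(1/6) + 1/8·log_10(1/8) + 1/24·log_10(1/24) + 1/4·log_10(1/4) + 7/24·log_10(7/24)]
H(X,Y) = 0.7196 dits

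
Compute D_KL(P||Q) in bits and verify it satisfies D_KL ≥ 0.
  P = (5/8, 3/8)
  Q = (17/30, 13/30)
0.0101 bits

KL divergence satisfies the Gibbs inequality: D_KL(P||Q) ≥ 0 for all distributions P, Q.

D_KL(P||Q) = Σ p(x) log(p(x)/q(x))
Term by term:
  x=0: 5/8 × log_2[(5/8)/(17/30)] = 0.0883
  x=1: 3/8 × log_2[(3/8)/(13/30)] = -0.0782
D_KL(P||Q) = 0.0101 bits

D_KL(P||Q) = 0.0101 ≥ 0 ✓

This non-negativity is a fundamental property: relative entropy cannot be negative because it measures how different Q is from P.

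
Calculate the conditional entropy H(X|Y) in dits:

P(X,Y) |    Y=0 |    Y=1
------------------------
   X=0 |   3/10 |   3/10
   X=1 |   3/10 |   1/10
0.2783 dits

Using the chain rule: H(X|Y) = H(X,Y) - H(Y)

First, compute H(X,Y) = 0.5706 dits

Marginal P(Y) = (3/5, 2/5)
H(Y) = 0.2923 dits

H(X|Y) = H(X,Y) - H(Y) = 0.5706 - 0.2923 = 0.2783 dits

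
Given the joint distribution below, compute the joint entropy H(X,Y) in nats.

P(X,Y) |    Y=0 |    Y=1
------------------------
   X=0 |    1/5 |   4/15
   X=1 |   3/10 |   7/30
1.3751 nats

Joint entropy is H(X,Y) = -Σ_{x,y} p(x,y) log p(x,y).

Summing over all non-zero entries:
H(X,Y) = -[1/5·log_e(1/5) + 4/15·log_e(4/15) + 3/10·log_e(3/10) + 7/30·log_e(7/30)]
H(X,Y) = 1.3751 nats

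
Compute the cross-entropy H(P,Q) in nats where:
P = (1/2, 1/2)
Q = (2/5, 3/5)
0.7136 nats

Cross-entropy: H(P,Q) = -Σ p(x) log q(x)

Alternatively: H(P,Q) = H(P) + D_KL(P||Q)
H(P) = 0.6931 nats
D_KL(P||Q) = 0.0204 nats

H(P,Q) = 0.6931 + 0.0204 = 0.7136 nats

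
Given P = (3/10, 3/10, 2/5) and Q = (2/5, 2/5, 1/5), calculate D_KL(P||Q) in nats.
0.1046 nats

KL divergence: D_KL(P||Q) = Σ p(x) log(p(x)/q(x))

Computing term by term:
  x=0: 3/10 × log_e[(3/10)/(2/5)] = 3/10 × -0.2877 = -0.0863
  x=1: 3/10 × log_e[(3/10)/(2/5)] = 3/10 × -0.2877 = -0.0863
  x=2: 2/5 × log_e[(2/5)/(1/5)] = 2/5 × 0.6931 = 0.2773

D_KL(P||Q) = 0.1046 nats

Note: KL divergence is always non-negative and equals 0 iff P = Q.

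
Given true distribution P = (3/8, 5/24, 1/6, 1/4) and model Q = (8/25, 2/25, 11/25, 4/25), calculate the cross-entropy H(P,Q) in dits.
0.6725 dits

Cross-entropy: H(P,Q) = -Σ p(x) log q(x)

Alternatively: H(P,Q) = H(P) + D_KL(P||Q)
H(P) = 0.5819 dits
D_KL(P||Q) = 0.0906 dits

H(P,Q) = 0.5819 + 0.0906 = 0.6725 dits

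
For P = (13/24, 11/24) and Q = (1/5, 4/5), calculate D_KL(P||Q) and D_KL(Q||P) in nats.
D_KL(P||Q) = 0.2844, D_KL(Q||P) = 0.2463

KL divergence is not symmetric: D_KL(P||Q) ≠ D_KL(Q||P) in general.

D_KL(P||Q) = 0.2844 nats
D_KL(Q||P) = 0.2463 nats

No, they are not equal!

This asymmetry is why KL divergence is not a true distance metric.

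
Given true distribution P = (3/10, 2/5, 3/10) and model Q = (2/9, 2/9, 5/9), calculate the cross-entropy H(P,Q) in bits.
1.7733 bits

Cross-entropy: H(P,Q) = -Σ p(x) log q(x)

Alternatively: H(P,Q) = H(P) + D_KL(P||Q)
H(P) = 1.5710 bits
D_KL(P||Q) = 0.2024 bits

H(P,Q) = 1.5710 + 0.2024 = 1.7733 bits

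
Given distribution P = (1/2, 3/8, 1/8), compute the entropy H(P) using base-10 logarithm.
0.4231 dits

Shannon entropy is H(X) = -Σ p(x) log p(x).

For P = (1/2, 3/8, 1/8):
H = -1/2 × log_10(1/2) -3/8 × log_10(3/8) -1/8 × log_10(1/8)
H = 0.4231 dits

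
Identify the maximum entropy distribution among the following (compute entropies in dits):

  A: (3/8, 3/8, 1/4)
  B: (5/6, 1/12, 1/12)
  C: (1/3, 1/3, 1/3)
C

For a discrete distribution over n outcomes, entropy is maximized by the uniform distribution.

Computing entropies:
H(A) = 0.4700 dits
H(B) = 0.2458 dits
H(C) = 0.4771 dits

The uniform distribution (where all probabilities equal 1/3) achieves the maximum entropy of log_10(3) = 0.4771 dits.

Distribution C has the highest entropy.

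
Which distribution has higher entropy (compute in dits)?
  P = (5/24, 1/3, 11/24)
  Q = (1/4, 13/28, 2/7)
Q

Computing entropies in dits:
H(P) = 0.4563
H(Q) = 0.4607

Distribution Q has higher entropy.

Intuition: The distribution closer to uniform (more spread out) has higher entropy.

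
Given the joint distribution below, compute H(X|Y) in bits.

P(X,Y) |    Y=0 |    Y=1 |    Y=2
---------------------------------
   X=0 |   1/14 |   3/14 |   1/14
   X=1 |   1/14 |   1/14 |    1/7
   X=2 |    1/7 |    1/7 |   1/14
1.4825 bits

Using the chain rule: H(X|Y) = H(X,Y) - H(Y)

First, compute H(X,Y) = 3.0391 bits

Marginal P(Y) = (2/7, 3/7, 2/7)
H(Y) = 1.5567 bits

H(X|Y) = H(X,Y) - H(Y) = 3.0391 - 1.5567 = 1.4825 bits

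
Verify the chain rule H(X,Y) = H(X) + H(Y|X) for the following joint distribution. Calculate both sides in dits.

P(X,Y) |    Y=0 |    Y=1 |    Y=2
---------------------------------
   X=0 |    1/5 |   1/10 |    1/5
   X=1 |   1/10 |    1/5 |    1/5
H(X,Y) = 0.7592, H(X) = 0.3010, H(Y|X) = 0.4581 (all in dits)

Chain rule: H(X,Y) = H(X) + H(Y|X)

Left side — joint entropy directly:
H(X,Y) = -Σ p(x,y) log p(x,y) = 0.7592 dits

Right side — compute H(Y|X) from the conditional distributions:
P(X) = (1/2, 1/2), so H(X) = 0.3010 dits
H(Y|X) = Σ_x P(X=x) · H(Y|X=x):
  P(Y|X=0) = (2/5, 1/5, 2/5), H(Y|X=0) = 0.4581, weight P(X=0) = 1/2
  P(Y|X=1) = (1/5, 2/5, 2/5), H(Y|X=1) = 0.4581, weight P(X=1) = 1/2
H(Y|X) = 0.4581 dits

H(X) + H(Y|X) = 0.3010 + 0.4581 = 0.7592 dits

Both sides equal 0.7592 dits. ✓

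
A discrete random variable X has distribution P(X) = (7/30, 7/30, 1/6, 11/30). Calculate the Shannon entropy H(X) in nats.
1.3456 nats

Shannon entropy is H(X) = -Σ p(x) log p(x).

For P = (7/30, 7/30, 1/6, 11/30):
H = -7/30 × log_e(7/30) -7/30 × log_e(7/30) -1/6 × log_e(1/6) -11/30 × log_e(11/30)
H = 1.3456 nats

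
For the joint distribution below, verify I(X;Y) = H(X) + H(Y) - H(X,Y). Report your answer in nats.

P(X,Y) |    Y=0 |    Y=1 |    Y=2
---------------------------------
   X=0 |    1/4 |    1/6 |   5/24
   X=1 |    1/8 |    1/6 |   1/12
I(X;Y) = 0.0173 nats

Mutual information has multiple equivalent forms:
- I(X;Y) = H(X) - H(X|Y)
- I(X;Y) = H(Y) - H(Y|X)
- I(X;Y) = H(X) + H(Y) - H(X,Y)

Computing all quantities:
H(X) = 0.6616, H(Y) = 1.0934, H(X,Y) = 1.7376
H(X|Y) = 0.6442, H(Y|X) = 1.0761

Verification:
H(X) - H(X|Y) = 0.6616 - 0.6442 = 0.0173
H(Y) - H(Y|X) = 1.0934 - 1.0761 = 0.0173
H(X) + H(Y) - H(X,Y) = 0.6616 + 1.0934 - 1.7376 = 0.0173

All forms give I(X;Y) = 0.0173 nats. ✓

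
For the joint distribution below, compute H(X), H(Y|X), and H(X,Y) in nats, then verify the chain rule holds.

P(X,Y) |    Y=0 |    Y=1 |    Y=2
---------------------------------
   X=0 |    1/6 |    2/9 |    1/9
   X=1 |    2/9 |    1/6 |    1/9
H(X,Y) = 1.7540, H(X) = 0.6931, H(Y|X) = 1.0609 (all in nats)

Chain rule: H(X,Y) = H(X) + H(Y|X)

Left side — joint entropy directly:
H(X,Y) = -Σ p(x,y) log p(x,y) = 1.7540 nats

Right side — compute H(Y|X) from the conditional distributions:
P(X) = (1/2, 1/2), so H(X) = 0.6931 nats
H(Y|X) = Σ_x P(X=x) · H(Y|X=x):
  P(Y|X=0) = (1/3, 4/9, 2/9), H(Y|X=0) = 1.0609, weight P(X=0) = 1/2
  P(Y|X=1) = (4/9, 1/3, 2/9), H(Y|X=1) = 1.0609, weight P(X=1) = 1/2
H(Y|X) = 1.0609 nats

H(X) + H(Y|X) = 0.6931 + 1.0609 = 1.7540 nats

Both sides equal 1.7540 nats. ✓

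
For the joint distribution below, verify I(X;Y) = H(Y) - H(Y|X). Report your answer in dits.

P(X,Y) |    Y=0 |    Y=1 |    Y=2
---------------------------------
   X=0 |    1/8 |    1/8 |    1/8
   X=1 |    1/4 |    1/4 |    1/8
I(X;Y) = 0.0047 dits

Mutual information has multiple equivalent forms:
- I(X;Y) = H(X) - H(X|Y)
- I(X;Y) = H(Y) - H(Y|X)
- I(X;Y) = H(X) + H(Y) - H(X,Y)

Computing all quantities:
H(X) = 0.2873, H(Y) = 0.4700, H(X,Y) = 0.7526
H(X|Y) = 0.2826, H(Y|X) = 0.4653

Verification:
H(X) - H(X|Y) = 0.2873 - 0.2826 = 0.0047
H(Y) - H(Y|X) = 0.4700 - 0.4653 = 0.0047
H(X) + H(Y) - H(X,Y) = 0.2873 + 0.4700 - 0.7526 = 0.0047

All forms give I(X;Y) = 0.0047 dits. ✓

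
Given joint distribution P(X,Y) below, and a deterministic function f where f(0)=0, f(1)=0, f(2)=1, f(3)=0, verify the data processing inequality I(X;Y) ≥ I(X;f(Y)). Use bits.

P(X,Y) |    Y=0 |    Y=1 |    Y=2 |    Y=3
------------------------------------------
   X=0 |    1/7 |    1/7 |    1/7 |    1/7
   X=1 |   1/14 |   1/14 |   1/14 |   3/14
I(X;Y) = 0.0481, I(X;f(Y)) = 0.0074, inequality holds: 0.0481 ≥ 0.0074

Data Processing Inequality: For any Markov chain X → Y → Z, we have I(X;Y) ≥ I(X;Z).

Here Z = f(Y) is a deterministic function of Y, forming X → Y → Z.

Original I(X;Y) = 0.0481 bits

After applying f:
P(X,Z) where Z=f(Y):
- P(X,Z=0) = P(X,Y=0) + P(X,Y=1) + P(X,Y=3)
- P(X,Z=1) = P(X,Y=2)

I(X;Z) = I(X;f(Y)) = 0.0074 bits

Verification: 0.0481 ≥ 0.0074 ✓

Information cannot be created by processing; the function f can only lose information about X.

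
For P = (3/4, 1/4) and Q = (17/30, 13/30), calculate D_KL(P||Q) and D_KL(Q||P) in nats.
D_KL(P||Q) = 0.0727, D_KL(Q||P) = 0.0795

KL divergence is not symmetric: D_KL(P||Q) ≠ D_KL(Q||P) in general.

D_KL(P||Q) = 0.0727 nats
D_KL(Q||P) = 0.0795 nats

No, they are not equal!

This asymmetry is why KL divergence is not a true distance metric.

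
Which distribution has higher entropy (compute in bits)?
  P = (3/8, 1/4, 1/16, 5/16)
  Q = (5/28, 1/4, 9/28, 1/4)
Q

Computing entropies in bits:
H(P) = 1.8050
H(Q) = 1.9701

Distribution Q has higher entropy.

Intuition: The distribution closer to uniform (more spread out) has higher entropy.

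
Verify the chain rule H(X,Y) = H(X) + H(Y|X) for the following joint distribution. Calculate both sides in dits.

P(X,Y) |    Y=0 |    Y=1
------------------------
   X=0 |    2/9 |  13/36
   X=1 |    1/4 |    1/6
H(X,Y) = 0.5851, H(X) = 0.2950, H(Y|X) = 0.2901 (all in dits)

Chain rule: H(X,Y) = H(X) + H(Y|X)

Left side — joint entropy directly:
H(X,Y) = -Σ p(x,y) log p(x,y) = 0.5851 dits

Right side — compute H(Y|X) from the conditional distributions:
P(X) = (7/12, 5/12), so H(X) = 0.2950 dits
H(Y|X) = Σ_x P(X=x) · H(Y|X=x):
  P(Y|X=0) = (8/21, 13/21), H(Y|X=0) = 0.2886, weight P(X=0) = 7/12
  P(Y|X=1) = (3/5, 2/5), H(Y|X=1) = 0.2923, weight P(X=1) = 5/12
H(Y|X) = 0.2901 dits

H(X) + H(Y|X) = 0.2950 + 0.2901 = 0.5851 dits

Both sides equal 0.5851 dits. ✓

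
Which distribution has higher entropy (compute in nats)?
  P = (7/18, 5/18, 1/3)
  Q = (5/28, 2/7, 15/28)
P

Computing entropies in nats:
H(P) = 1.0893
H(Q) = 0.9999

Distribution P has higher entropy.

Intuition: The distribution closer to uniform (more spread out) has higher entropy.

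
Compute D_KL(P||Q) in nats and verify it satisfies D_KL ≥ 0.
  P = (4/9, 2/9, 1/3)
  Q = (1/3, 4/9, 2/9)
0.1090 nats

KL divergence satisfies the Gibbs inequality: D_KL(P||Q) ≥ 0 for all distributions P, Q.

D_KL(P||Q) = Σ p(x) log(p(x)/q(x))
Term by term:
  x=0: 4/9 × log_e[(4/9)/(1/3)] = 0.1279
  x=1: 2/9 × log_e[(2/9)/(4/9)] = -0.1540
  x=2: 1/3 × log_e[(1/3)/(2/9)] = 0.1352
D_KL(P||Q) = 0.1090 nats

D_KL(P||Q) = 0.1090 ≥ 0 ✓

This non-negativity is a fundamental property: relative entropy cannot be negative because it measures how different Q is from P.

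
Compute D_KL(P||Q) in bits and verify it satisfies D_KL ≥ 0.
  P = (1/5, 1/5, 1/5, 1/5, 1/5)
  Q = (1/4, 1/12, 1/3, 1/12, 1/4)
0.2290 bits

KL divergence satisfies the Gibbs inequality: D_KL(P||Q) ≥ 0 for all distributions P, Q.

D_KL(P||Q) = Σ p(x) log(p(x)/q(x))
Term by term:
  x=0: 1/5 × log_2[(1/5)/(1/4)] = -0.0644
  x=1: 1/5 × log_2[(1/5)/(1/12)] = 0.2526
  x=2: 1/5 × log_2[(1/5)/(1/3)] = -0.1474
  x=3: 1/5 × log_2[(1/5)/(1/12)] = 0.2526
  x=4: 1/5 × log_2[(1/5)/(1/4)] = -0.0644
D_KL(P||Q) = 0.2290 bits

D_KL(P||Q) = 0.2290 ≥ 0 ✓

This non-negativity is a fundamental property: relative entropy cannot be negative because it measures how different Q is from P.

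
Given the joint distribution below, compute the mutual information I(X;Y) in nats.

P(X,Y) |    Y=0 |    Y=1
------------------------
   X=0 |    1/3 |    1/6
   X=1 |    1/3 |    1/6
0.0000 nats

Mutual information: I(X;Y) = H(X) + H(Y) - H(X,Y)

Marginals:
P(X) = (1/2, 1/2), H(X) = 0.6931 nats
P(Y) = (2/3, 1/3), H(Y) = 0.6365 nats

Joint entropy: H(X,Y) = 1.3297 nats

I(X;Y) = 0.6931 + 0.6365 - 1.3297 = 0.0000 nats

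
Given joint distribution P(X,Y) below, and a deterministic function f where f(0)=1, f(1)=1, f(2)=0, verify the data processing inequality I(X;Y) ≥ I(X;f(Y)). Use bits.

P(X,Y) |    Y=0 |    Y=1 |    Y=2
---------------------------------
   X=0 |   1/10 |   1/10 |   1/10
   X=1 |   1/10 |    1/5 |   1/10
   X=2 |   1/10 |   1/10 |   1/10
I(X;Y) = 0.0200, I(X;f(Y)) = 0.0058, inequality holds: 0.0200 ≥ 0.0058

Data Processing Inequality: For any Markov chain X → Y → Z, we have I(X;Y) ≥ I(X;Z).

Here Z = f(Y) is a deterministic function of Y, forming X → Y → Z.

Original I(X;Y) = 0.0200 bits

After applying f:
P(X,Z) where Z=f(Y):
- P(X,Z=0) = P(X,Y=2)
- P(X,Z=1) = P(X,Y=0) + P(X,Y=1)

I(X;Z) = I(X;f(Y)) = 0.0058 bits

Verification: 0.0200 ≥ 0.0058 ✓

Information cannot be created by processing; the function f can only lose information about X.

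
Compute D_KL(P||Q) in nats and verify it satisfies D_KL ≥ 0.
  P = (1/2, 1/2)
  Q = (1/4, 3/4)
0.1438 nats

KL divergence satisfies the Gibbs inequality: D_KL(P||Q) ≥ 0 for all distributions P, Q.

D_KL(P||Q) = Σ p(x) log(p(x)/q(x))
Term by term:
  x=0: 1/2 × log_e[(1/2)/(1/4)] = 0.3466
  x=1: 1/2 × log_e[(1/2)/(3/4)] = -0.2027
D_KL(P||Q) = 0.1438 nats

D_KL(P||Q) = 0.1438 ≥ 0 ✓

This non-negativity is a fundamental property: relative entropy cannot be negative because it measures how different Q is from P.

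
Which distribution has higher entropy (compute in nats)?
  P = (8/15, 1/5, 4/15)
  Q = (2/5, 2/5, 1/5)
Q

Computing entropies in nats:
H(P) = 1.0096
H(Q) = 1.0549

Distribution Q has higher entropy.

Intuition: The distribution closer to uniform (more spread out) has higher entropy.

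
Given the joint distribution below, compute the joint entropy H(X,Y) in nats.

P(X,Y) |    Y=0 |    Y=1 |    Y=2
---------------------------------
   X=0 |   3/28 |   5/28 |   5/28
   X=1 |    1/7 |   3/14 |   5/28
1.7703 nats

Joint entropy is H(X,Y) = -Σ_{x,y} p(x,y) log p(x,y).

Summing over all non-zero entries:
H(X,Y) = -[3/28·log_e(3/28) + 5/28·log_e(5/28) + 5/28·log_e(5/28) + 1/7·log_e(1/7) + 3/14·log_e(3/14) + 5/28·log_e(5/28)]
H(X,Y) = 1.7703 nats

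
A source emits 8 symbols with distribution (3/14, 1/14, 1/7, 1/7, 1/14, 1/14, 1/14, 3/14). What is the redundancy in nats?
0.1093 nats

Redundancy measures how far a source is from maximum entropy:
R = H_max - H(X)

Maximum entropy for 8 symbols: H_max = log_e(8) = 2.0794 nats
Actual entropy: H(X) = 1.9702 nats
Redundancy: R = 2.0794 - 1.9702 = 0.1093 nats

This redundancy represents potential for compression: the source could be compressed by 0.1093 nats per symbol.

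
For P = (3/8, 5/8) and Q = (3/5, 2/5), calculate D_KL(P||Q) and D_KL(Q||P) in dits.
D_KL(P||Q) = 0.0446, D_KL(Q||P) = 0.0449

KL divergence is not symmetric: D_KL(P||Q) ≠ D_KL(Q||P) in general.

D_KL(P||Q) = 0.0446 dits
D_KL(Q||P) = 0.0449 dits

No, they are not equal!

This asymmetry is why KL divergence is not a true distance metric.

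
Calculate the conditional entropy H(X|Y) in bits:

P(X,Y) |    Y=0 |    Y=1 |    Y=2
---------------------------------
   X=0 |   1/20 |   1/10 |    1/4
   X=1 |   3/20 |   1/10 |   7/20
0.9502 bits

Using the chain rule: H(X|Y) = H(X,Y) - H(Y)

First, compute H(X,Y) = 2.3211 bits

Marginal P(Y) = (1/5, 1/5, 3/5)
H(Y) = 1.3710 bits

H(X|Y) = H(X,Y) - H(Y) = 2.3211 - 1.3710 = 0.9502 bits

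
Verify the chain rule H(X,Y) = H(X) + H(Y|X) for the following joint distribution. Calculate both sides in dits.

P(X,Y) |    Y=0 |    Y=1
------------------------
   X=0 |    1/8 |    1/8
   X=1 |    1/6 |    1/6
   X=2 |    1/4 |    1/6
H(X,Y) = 0.7654, H(X) = 0.4680, H(Y|X) = 0.2974 (all in dits)

Chain rule: H(X,Y) = H(X) + H(Y|X)

Left side — joint entropy directly:
H(X,Y) = -Σ p(x,y) log p(x,y) = 0.7654 dits

Right side — compute H(Y|X) from the conditional distributions:
P(X) = (1/4, 1/3, 5/12), so H(X) = 0.4680 dits
H(Y|X) = Σ_x P(X=x) · H(Y|X=x):
  P(Y|X=0) = (1/2, 1/2), H(Y|X=0) = 0.3010, weight P(X=0) = 1/4
  P(Y|X=1) = (1/2, 1/2), H(Y|X=1) = 0.3010, weight P(X=1) = 1/3
  P(Y|X=2) = (3/5, 2/5), H(Y|X=2) = 0.2923, weight P(X=2) = 5/12
H(Y|X) = 0.2974 dits

H(X) + H(Y|X) = 0.4680 + 0.2974 = 0.7654 dits

Both sides equal 0.7654 dits. ✓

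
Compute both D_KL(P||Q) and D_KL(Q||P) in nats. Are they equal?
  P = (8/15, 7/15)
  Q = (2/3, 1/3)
D_KL(P||Q) = 0.0380, D_KL(Q||P) = 0.0366

KL divergence is not symmetric: D_KL(P||Q) ≠ D_KL(Q||P) in general.

D_KL(P||Q) = 0.0380 nats
D_KL(Q||P) = 0.0366 nats

No, they are not equal!

This asymmetry is why KL divergence is not a true distance metric.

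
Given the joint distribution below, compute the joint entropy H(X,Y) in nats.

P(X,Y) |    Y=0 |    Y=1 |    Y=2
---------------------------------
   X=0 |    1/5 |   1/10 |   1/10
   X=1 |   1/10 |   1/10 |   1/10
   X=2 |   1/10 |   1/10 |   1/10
2.1640 nats

Joint entropy is H(X,Y) = -Σ_{x,y} p(x,y) log p(x,y).

Summing over all non-zero entries:
H(X,Y) = -[1/5·log_e(1/5) + 1/10·log_e(1/10) + 1/10·log_e(1/10) + 1/10·log_e(1/10) + 1/10·log_e(1/10) + 1/10·log_e(1/10) + 1/10·log_e(1/10) + 1/10·log_e(1/10) + 1/10·log_e(1/10)]
H(X,Y) = 2.1640 nats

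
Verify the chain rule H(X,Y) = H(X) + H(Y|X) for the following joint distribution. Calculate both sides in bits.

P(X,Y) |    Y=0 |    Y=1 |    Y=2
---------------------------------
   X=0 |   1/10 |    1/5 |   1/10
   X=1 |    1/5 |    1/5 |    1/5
H(X,Y) = 2.5219, H(X) = 0.9710, H(Y|X) = 1.5510 (all in bits)

Chain rule: H(X,Y) = H(X) + H(Y|X)

Left side — joint entropy directly:
H(X,Y) = -Σ p(x,y) log p(x,y) = 2.5219 bits

Right side — compute H(Y|X) from the conditional distributions:
P(X) = (2/5, 3/5), so H(X) = 0.9710 bits
H(Y|X) = Σ_x P(X=x) · H(Y|X=x):
  P(Y|X=0) = (1/4, 1/2, 1/4), H(Y|X=0) = 1.5000, weight P(X=0) = 2/5
  P(Y|X=1) = (1/3, 1/3, 1/3), H(Y|X=1) = 1.5850, weight P(X=1) = 3/5
H(Y|X) = 1.5510 bits

H(X) + H(Y|X) = 0.9710 + 1.5510 = 2.5219 bits

Both sides equal 2.5219 bits. ✓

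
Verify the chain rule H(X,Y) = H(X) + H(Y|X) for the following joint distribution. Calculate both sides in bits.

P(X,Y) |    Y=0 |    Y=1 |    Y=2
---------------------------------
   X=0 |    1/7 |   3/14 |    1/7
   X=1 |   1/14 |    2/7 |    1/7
H(X,Y) = 2.4677, H(X) = 1.0000, H(Y|X) = 1.4677 (all in bits)

Chain rule: H(X,Y) = H(X) + H(Y|X)

Left side — joint entropy directly:
H(X,Y) = -Σ p(x,y) log p(x,y) = 2.4677 bits

Right side — compute H(Y|X) from the conditional distributions:
P(X) = (1/2, 1/2), so H(X) = 1.0000 bits
H(Y|X) = Σ_x P(X=x) · H(Y|X=x):
  P(Y|X=0) = (2/7, 3/7, 2/7), H(Y|X=0) = 1.5567, weight P(X=0) = 1/2
  P(Y|X=1) = (1/7, 4/7, 2/7), H(Y|X=1) = 1.3788, weight P(X=1) = 1/2
H(Y|X) = 1.4677 bits

H(X) + H(Y|X) = 1.0000 + 1.4677 = 2.4677 bits

Both sides equal 2.4677 bits. ✓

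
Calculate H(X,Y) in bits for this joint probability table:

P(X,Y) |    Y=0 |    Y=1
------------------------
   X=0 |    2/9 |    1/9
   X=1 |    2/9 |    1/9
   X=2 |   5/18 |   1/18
2.4138 bits

Joint entropy is H(X,Y) = -Σ_{x,y} p(x,y) log p(x,y).

Summing over all non-zero entries:
H(X,Y) = -[2/9·log_2(2/9) + 1/9·log_2(1/9) + 2/9·log_2(2/9) + 1/9·log_2(1/9) + 5/18·log_2(5/18) + 1/18·log_2(1/18)]
H(X,Y) = 2.4138 bits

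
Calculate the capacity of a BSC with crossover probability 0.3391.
0.0760 bits

For a binary symmetric channel (BSC) with error probability p:
Capacity C = 1 - H(p) bits per symbol

where H(p) = -p log₂(p) - (1-p) log₂(1-p) is the binary entropy function.

H(0.3391) = 0.9240 bits
C = 1 - 0.9240 = 0.0760 bits per symbol

This means we can reliably transmit up to 0.0760 bits of information per channel use.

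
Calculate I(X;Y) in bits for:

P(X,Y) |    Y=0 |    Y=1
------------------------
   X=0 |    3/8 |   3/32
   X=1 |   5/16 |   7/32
0.0384 bits

Mutual information: I(X;Y) = H(X) + H(Y) - H(X,Y)

Marginals:
P(X) = (15/32, 17/32), H(X) = 0.9972 bits
P(Y) = (11/16, 5/16), H(Y) = 0.8960 bits

Joint entropy: H(X,Y) = 1.8548 bits

I(X;Y) = 0.9972 + 0.8960 - 1.8548 = 0.0384 bits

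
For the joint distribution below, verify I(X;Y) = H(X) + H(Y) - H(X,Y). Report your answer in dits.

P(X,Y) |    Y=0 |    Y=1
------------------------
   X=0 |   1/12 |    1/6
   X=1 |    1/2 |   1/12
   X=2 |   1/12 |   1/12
I(X;Y) = 0.0533 dits

Mutual information has multiple equivalent forms:
- I(X;Y) = H(X) - H(X|Y)
- I(X;Y) = H(Y) - H(Y|X)
- I(X;Y) = H(X) + H(Y) - H(X,Y)

Computing all quantities:
H(X) = 0.4168, H(Y) = 0.2764, H(X,Y) = 0.6399
H(X|Y) = 0.3635, H(Y|X) = 0.2232

Verification:
H(X) - H(X|Y) = 0.4168 - 0.3635 = 0.0533
H(Y) - H(Y|X) = 0.2764 - 0.2232 = 0.0533
H(X) + H(Y) - H(X,Y) = 0.4168 + 0.2764 - 0.6399 = 0.0533

All forms give I(X;Y) = 0.0533 dits. ✓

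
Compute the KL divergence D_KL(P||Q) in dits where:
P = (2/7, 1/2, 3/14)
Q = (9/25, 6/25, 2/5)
0.0726 dits

KL divergence: D_KL(P||Q) = Σ p(x) log(p(x)/q(x))

Computing term by term:
  x=0: 2/7 × log_10[(2/7)/(9/25)] = 2/7 × -0.1004 = -0.0287
  x=1: 1/2 × log_10[(1/2)/(6/25)] = 1/2 × 0.3188 = 0.1594
  x=2: 3/14 × log_10[(3/14)/(2/5)] = 3/14 × -0.2711 = -0.0581

D_KL(P||Q) = 0.0726 dits

Note: KL divergence is always non-negative and equals 0 iff P = Q.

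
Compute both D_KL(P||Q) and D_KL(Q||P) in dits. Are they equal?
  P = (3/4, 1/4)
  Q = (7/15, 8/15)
D_KL(P||Q) = 0.0723, D_KL(Q||P) = 0.0793

KL divergence is not symmetric: D_KL(P||Q) ≠ D_KL(Q||P) in general.

D_KL(P||Q) = 0.0723 dits
D_KL(Q||P) = 0.0793 dits

No, they are not equal!

This asymmetry is why KL divergence is not a true distance metric.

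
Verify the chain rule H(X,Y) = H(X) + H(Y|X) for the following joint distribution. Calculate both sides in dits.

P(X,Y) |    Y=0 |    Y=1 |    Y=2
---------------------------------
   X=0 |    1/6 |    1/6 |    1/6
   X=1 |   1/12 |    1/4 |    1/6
H(X,Y) = 0.7592, H(X) = 0.3010, H(Y|X) = 0.4582 (all in dits)

Chain rule: H(X,Y) = H(X) + H(Y|X)

Left side — joint entropy directly:
H(X,Y) = -Σ p(x,y) log p(x,y) = 0.7592 dits

Right side — compute H(Y|X) from the conditional distributions:
P(X) = (1/2, 1/2), so H(X) = 0.3010 dits
H(Y|X) = Σ_x P(X=x) · H(Y|X=x):
  P(Y|X=0) = (1/3, 1/3, 1/3), H(Y|X=0) = 0.4771, weight P(X=0) = 1/2
  P(Y|X=1) = (1/6, 1/2, 1/3), H(Y|X=1) = 0.4392, weight P(X=1) = 1/2
H(Y|X) = 0.4582 dits

H(X) + H(Y|X) = 0.3010 + 0.4582 = 0.7592 dits

Both sides equal 0.7592 dits. ✓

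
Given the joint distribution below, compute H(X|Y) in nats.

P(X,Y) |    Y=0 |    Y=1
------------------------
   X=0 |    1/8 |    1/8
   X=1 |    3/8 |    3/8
0.5623 nats

Using the chain rule: H(X|Y) = H(X,Y) - H(Y)

First, compute H(X,Y) = 1.2555 nats

Marginal P(Y) = (1/2, 1/2)
H(Y) = 0.6931 nats

H(X|Y) = H(X,Y) - H(Y) = 1.2555 - 0.6931 = 0.5623 nats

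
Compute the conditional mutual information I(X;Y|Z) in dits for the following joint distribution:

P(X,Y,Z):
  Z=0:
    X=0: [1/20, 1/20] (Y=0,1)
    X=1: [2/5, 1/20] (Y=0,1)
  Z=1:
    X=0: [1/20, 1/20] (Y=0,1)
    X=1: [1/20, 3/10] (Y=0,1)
0.0261 dits

Conditional mutual information: I(X;Y|Z) = H(X|Z) + H(Y|Z) - H(X,Y|Z)

H(Z) = 0.2989
H(X,Z) = 0.5156 → H(X|Z) = 0.2168
H(Y,Z) = 0.5156 → H(Y|Z) = 0.2168
H(X,Y,Z) = 0.7063 → H(X,Y|Z) = 0.4075

I(X;Y|Z) = 0.2168 + 0.2168 - 0.4075 = 0.0261 dits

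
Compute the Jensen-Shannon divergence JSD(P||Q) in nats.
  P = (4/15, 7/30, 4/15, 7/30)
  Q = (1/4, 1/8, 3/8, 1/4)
0.0132 nats

Jensen-Shannon divergence is:
JSD(P||Q) = 0.5 × D_KL(P||M) + 0.5 × D_KL(Q||M)
where M = 0.5 × (P + Q) is the mixture distribution.

M = 0.5 × (4/15, 7/30, 4/15, 7/30) + 0.5 × (1/4, 1/8, 3/8, 1/4) = (0.258333, 0.179167, 0.320833, 0.241667)

D_KL(P||M) = 0.0126 nats
D_KL(Q||M) = 0.0138 nats

JSD(P||Q) = 0.5 × 0.0126 + 0.5 × 0.0138 = 0.0132 nats

Unlike KL divergence, JSD is symmetric and bounded: 0 ≤ JSD ≤ log(2).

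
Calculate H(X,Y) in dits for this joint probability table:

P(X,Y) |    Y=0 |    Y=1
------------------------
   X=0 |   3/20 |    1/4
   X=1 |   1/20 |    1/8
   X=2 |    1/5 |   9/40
0.7376 dits

Joint entropy is H(X,Y) = -Σ_{x,y} p(x,y) log p(x,y).

Summing over all non-zero entries:
H(X,Y) = -[3/20·log_10(3/20) + 1/4·log_10(1/4) + 1/20·log_10(1/20) + 1/8·log_10(1/8) + 1/5·log_10(1/5) + 9/40·log_10(9/40)]
H(X,Y) = 0.7376 dits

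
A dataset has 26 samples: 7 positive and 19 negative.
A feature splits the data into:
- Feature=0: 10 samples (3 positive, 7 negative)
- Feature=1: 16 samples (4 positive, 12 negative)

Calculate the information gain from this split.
0.0022 bits

Information Gain = H(Y) - H(Y|Feature)

Before split:
P(positive) = 7/26 = 0.2692
H(Y) = 0.8404 bits

After split:
Feature=0: H = 0.8813 bits (weight = 10/26)
Feature=1: H = 0.8113 bits (weight = 16/26)
H(Y|Feature) = (10/26)×0.8813 + (16/26)×0.8113 = 0.8382 bits

Information Gain = 0.8404 - 0.8382 = 0.0022 bits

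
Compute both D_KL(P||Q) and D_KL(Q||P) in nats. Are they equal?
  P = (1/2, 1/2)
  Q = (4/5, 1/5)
D_KL(P||Q) = 0.2231, D_KL(Q||P) = 0.1927

KL divergence is not symmetric: D_KL(P||Q) ≠ D_KL(Q||P) in general.

D_KL(P||Q) = 0.2231 nats
D_KL(Q||P) = 0.1927 nats

No, they are not equal!

This asymmetry is why KL divergence is not a true distance metric.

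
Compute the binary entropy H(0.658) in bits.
0.9267 bits

The binary entropy function is:
H(p) = -p log(p) - (1-p) log(1-p)

H(0.658) = -0.658 × log_2(0.658) - 0.342 × log_2(0.342)
H(0.658) = 0.9267 bits

Note: Binary entropy is maximized at p=0.5 (H=1 bit) and minimized at p=0 or p=1 (H=0).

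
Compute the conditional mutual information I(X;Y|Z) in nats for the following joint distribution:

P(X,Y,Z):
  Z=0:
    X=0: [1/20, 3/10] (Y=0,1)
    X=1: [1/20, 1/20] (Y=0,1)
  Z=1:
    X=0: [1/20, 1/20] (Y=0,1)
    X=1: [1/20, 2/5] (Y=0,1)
0.0600 nats

Conditional mutual information: I(X;Y|Z) = H(X|Z) + H(Y|Z) - H(X,Y|Z)

H(Z) = 0.6881
H(X,Z) = 1.1873 → H(X|Z) = 0.4991
H(Y,Z) = 1.1873 → H(Y|Z) = 0.4991
H(X,Y,Z) = 1.6264 → H(X,Y|Z) = 0.9383

I(X;Y|Z) = 0.4991 + 0.4991 - 0.9383 = 0.0600 nats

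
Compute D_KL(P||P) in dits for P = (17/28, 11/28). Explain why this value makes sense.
0.0000 dits

KL divergence satisfies the Gibbs inequality: D_KL(P||Q) ≥ 0 for all distributions P, Q.

D_KL(P||Q) = Σ p(x) log(p(x)/q(x))
Each term is p(x) × log_10(p(x)/p(x)) = p(x) × log_10(1) = 0, so the sum is 0.
D_KL(P||Q) = 0.0000 dits

When P = Q, the KL divergence is exactly 0, as there is no 'divergence' between identical distributions.

This non-negativity is a fundamental property: relative entropy cannot be negative because it measures how different Q is from P.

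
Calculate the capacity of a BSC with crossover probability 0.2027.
0.2727 bits

For a binary symmetric channel (BSC) with error probability p:
Capacity C = 1 - H(p) bits per symbol

where H(p) = -p log₂(p) - (1-p) log₂(1-p) is the binary entropy function.

H(0.2027) = 0.7273 bits
C = 1 - 0.7273 = 0.2727 bits per symbol

This means we can reliably transmit up to 0.2727 bits of information per channel use.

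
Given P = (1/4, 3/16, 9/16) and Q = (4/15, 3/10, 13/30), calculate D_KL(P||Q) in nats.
0.0425 nats

KL divergence: D_KL(P||Q) = Σ p(x) log(p(x)/q(x))

Computing term by term:
  x=0: 1/4 × log_e[(1/4)/(4/15)] = 1/4 × -0.0645 = -0.0161
  x=1: 3/16 × log_e[(3/16)/(3/10)] = 3/16 × -0.4700 = -0.0881
  x=2: 9/16 × log_e[(9/16)/(13/30)] = 9/16 × 0.2609 = 0.1467

D_KL(P||Q) = 0.0425 nats

Note: KL divergence is always non-negative and equals 0 iff P = Q.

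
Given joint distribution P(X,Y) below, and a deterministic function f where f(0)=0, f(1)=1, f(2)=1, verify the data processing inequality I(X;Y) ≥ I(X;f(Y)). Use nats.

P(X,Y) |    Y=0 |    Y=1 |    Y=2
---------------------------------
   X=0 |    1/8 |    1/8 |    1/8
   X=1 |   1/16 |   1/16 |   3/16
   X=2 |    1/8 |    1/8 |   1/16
I(X;Y) = 0.0562, I(X;f(Y)) = 0.0157, inequality holds: 0.0562 ≥ 0.0157

Data Processing Inequality: For any Markov chain X → Y → Z, we have I(X;Y) ≥ I(X;Z).

Here Z = f(Y) is a deterministic function of Y, forming X → Y → Z.

Original I(X;Y) = 0.0562 nats

After applying f:
P(X,Z) where Z=f(Y):
- P(X,Z=0) = P(X,Y=0)
- P(X,Z=1) = P(X,Y=1) + P(X,Y=2)

I(X;Z) = I(X;f(Y)) = 0.0157 nats

Verification: 0.0562 ≥ 0.0157 ✓

Information cannot be created by processing; the function f can only lose information about X.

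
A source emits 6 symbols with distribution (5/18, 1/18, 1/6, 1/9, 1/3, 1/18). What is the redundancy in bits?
0.2969 bits

Redundancy measures how far a source is from maximum entropy:
R = H_max - H(X)

Maximum entropy for 6 symbols: H_max = log_2(6) = 2.5850 bits
Actual entropy: H(X) = 2.2880 bits
Redundancy: R = 2.5850 - 2.2880 = 0.2969 bits

This redundancy represents potential for compression: the source could be compressed by 0.2969 bits per symbol.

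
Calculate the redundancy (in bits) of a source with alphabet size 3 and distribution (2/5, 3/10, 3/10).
0.0140 bits

Redundancy measures how far a source is from maximum entropy:
R = H_max - H(X)

Maximum entropy for 3 symbols: H_max = log_2(3) = 1.5850 bits
Actual entropy: H(X) = 1.5710 bits
Redundancy: R = 1.5850 - 1.5710 = 0.0140 bits

This redundancy represents potential for compression: the source could be compressed by 0.0140 bits per symbol.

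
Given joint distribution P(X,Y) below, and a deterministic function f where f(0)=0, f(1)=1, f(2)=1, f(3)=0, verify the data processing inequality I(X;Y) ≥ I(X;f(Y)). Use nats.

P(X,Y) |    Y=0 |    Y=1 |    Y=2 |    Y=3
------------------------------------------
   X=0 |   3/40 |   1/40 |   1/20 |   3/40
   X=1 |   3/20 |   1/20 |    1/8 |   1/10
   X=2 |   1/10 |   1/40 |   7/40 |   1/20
I(X;Y) = 0.0329, I(X;f(Y)) = 0.0180, inequality holds: 0.0329 ≥ 0.0180

Data Processing Inequality: For any Markov chain X → Y → Z, we have I(X;Y) ≥ I(X;Z).

Here Z = f(Y) is a deterministic function of Y, forming X → Y → Z.

Original I(X;Y) = 0.0329 nats

After applying f:
P(X,Z) where Z=f(Y):
- P(X,Z=0) = P(X,Y=0) + P(X,Y=3)
- P(X,Z=1) = P(X,Y=1) + P(X,Y=2)

I(X;Z) = I(X;f(Y)) = 0.0180 nats

Verification: 0.0329 ≥ 0.0180 ✓

Information cannot be created by processing; the function f can only lose information about X.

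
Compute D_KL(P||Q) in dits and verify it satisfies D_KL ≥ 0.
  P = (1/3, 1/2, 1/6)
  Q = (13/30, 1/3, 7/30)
0.0257 dits

KL divergence satisfies the Gibbs inequality: D_KL(P||Q) ≥ 0 for all distributions P, Q.

D_KL(P||Q) = Σ p(x) log(p(x)/q(x))
Term by term:
  x=0: 1/3 × log_10[(1/3)/(13/30)] = -0.0380
  x=1: 1/2 × log_10[(1/2)/(1/3)] = 0.0880
  x=2: 1/6 × log_10[(1/6)/(7/30)] = -0.0244
D_KL(P||Q) = 0.0257 dits

D_KL(P||Q) = 0.0257 ≥ 0 ✓

This non-negativity is a fundamental property: relative entropy cannot be negative because it measures how different Q is from P.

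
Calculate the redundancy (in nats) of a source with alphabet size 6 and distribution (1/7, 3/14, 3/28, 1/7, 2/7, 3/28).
0.0691 nats

Redundancy measures how far a source is from maximum entropy:
R = H_max - H(X)

Maximum entropy for 6 symbols: H_max = log_e(6) = 1.7918 nats
Actual entropy: H(X) = 1.7226 nats
Redundancy: R = 1.7918 - 1.7226 = 0.0691 nats

This redundancy represents potential for compression: the source could be compressed by 0.0691 nats per symbol.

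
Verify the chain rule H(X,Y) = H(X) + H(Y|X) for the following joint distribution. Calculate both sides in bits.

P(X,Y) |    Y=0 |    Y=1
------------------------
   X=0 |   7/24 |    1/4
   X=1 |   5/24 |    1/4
H(X,Y) = 1.9899, H(X) = 0.9950, H(Y|X) = 0.9949 (all in bits)

Chain rule: H(X,Y) = H(X) + H(Y|X)

Left side — joint entropy directly:
H(X,Y) = -Σ p(x,y) log p(x,y) = 1.9899 bits

Right side — compute H(Y|X) from the conditional distributions:
P(X) = (13/24, 11/24), so H(X) = 0.9950 bits
H(Y|X) = Σ_x P(X=x) · H(Y|X=x):
  P(Y|X=0) = (7/13, 6/13), H(Y|X=0) = 0.9957, weight P(X=0) = 13/24
  P(Y|X=1) = (5/11, 6/11), H(Y|X=1) = 0.9940, weight P(X=1) = 11/24
H(Y|X) = 0.9949 bits

H(X) + H(Y|X) = 0.9950 + 0.9949 = 1.9899 bits

Both sides equal 1.9899 bits. ✓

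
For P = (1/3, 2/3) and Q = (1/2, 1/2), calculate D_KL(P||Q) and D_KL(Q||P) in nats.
D_KL(P||Q) = 0.0566, D_KL(Q||P) = 0.0589

KL divergence is not symmetric: D_KL(P||Q) ≠ D_KL(Q||P) in general.

D_KL(P||Q) = 0.0566 nats
D_KL(Q||P) = 0.0589 nats

No, they are not equal!

This asymmetry is why KL divergence is not a true distance metric.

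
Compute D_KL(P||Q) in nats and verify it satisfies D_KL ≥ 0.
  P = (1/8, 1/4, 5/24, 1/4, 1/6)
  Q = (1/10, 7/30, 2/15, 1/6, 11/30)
0.1081 nats

KL divergence satisfies the Gibbs inequality: D_KL(P||Q) ≥ 0 for all distributions P, Q.

D_KL(P||Q) = Σ p(x) log(p(x)/q(x))
Term by term:
  x=0: 1/8 × log_e[(1/8)/(1/10)] = 0.0279
  x=1: 1/4 × log_e[(1/4)/(7/30)] = 0.0172
  x=2: 5/24 × log_e[(5/24)/(2/15)] = 0.0930
  x=3: 1/4 × log_e[(1/4)/(1/6)] = 0.1014
  x=4: 1/6 × log_e[(1/6)/(11/30)] = -0.1314
D_KL(P||Q) = 0.1081 nats

D_KL(P||Q) = 0.1081 ≥ 0 ✓

This non-negativity is a fundamental property: relative entropy cannot be negative because it measures how different Q is from P.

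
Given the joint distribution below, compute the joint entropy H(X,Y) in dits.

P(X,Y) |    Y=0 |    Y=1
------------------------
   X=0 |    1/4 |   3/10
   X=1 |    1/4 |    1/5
0.5977 dits

Joint entropy is H(X,Y) = -Σ_{x,y} p(x,y) log p(x,y).

Summing over all non-zero entries:
H(X,Y) = -[1/4·log_10(1/4) + 3/10·log_10(3/10) + 1/4·log_10(1/4) + 1/5·log_10(1/5)]
H(X,Y) = 0.5977 dits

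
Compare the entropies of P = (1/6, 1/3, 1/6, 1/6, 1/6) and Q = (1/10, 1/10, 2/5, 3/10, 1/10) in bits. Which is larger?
P

Computing entropies in bits:
H(P) = 2.2516
H(Q) = 2.0464

Distribution P has higher entropy.

Intuition: The distribution closer to uniform (more spread out) has higher entropy.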